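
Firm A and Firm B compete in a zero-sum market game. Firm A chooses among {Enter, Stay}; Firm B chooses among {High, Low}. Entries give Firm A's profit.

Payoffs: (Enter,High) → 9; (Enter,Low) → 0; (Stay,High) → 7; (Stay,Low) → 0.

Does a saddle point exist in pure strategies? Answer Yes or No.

Row minima: Enter → 0, Stay → 0; maximin = 0.
Column maxima: High → 9, Low → 0; minimax = 0.
maximin = minimax = 0, so a saddle point exists.

Yes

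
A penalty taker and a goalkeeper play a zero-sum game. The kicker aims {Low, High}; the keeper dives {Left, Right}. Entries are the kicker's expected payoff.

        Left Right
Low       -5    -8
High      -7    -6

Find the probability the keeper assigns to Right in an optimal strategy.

Row minima: Low → -8, High → -7; maximin = -7.
Column maxima: Left → -5, Right → -6; minimax = -6.
-7 ≠ -6, so there is no saddle point; optimal play is mixed.
Let the kicker play Low with probability p. Expected payoff against Left: (-5)p + (-7)(1−p) = 2p − 7; against Right: (-8)p + (-6)(1−p) = −2p − 6.
Setting these equal: 2p − 7 = −2p − 6 ⇒ 4p = 1 ⇒ p = 1/4, and the value is (2)·(1/4) − 7 = -13/2.
For the keeper: with q = P(Left), equating Low's and High's payoffs gives 3q − 8 = −q − 6 ⇒ q = 1/2.

1/2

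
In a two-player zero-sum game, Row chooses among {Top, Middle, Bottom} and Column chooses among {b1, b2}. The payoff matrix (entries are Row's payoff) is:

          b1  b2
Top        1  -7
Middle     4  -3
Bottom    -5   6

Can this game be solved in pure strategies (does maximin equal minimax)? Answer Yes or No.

No

Row minima: Top → -7, Middle → -3, Bottom → -5; maximin = -3.
Column maxima: b1 → 4, b2 → 6; minimax = 4.
-3 ≠ 4, so no pure-strategy equilibrium exists.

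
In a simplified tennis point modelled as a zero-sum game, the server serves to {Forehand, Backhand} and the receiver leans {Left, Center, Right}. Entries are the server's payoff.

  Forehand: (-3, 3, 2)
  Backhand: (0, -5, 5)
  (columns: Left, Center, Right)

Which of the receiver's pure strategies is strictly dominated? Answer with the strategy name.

Left holds the server's payoff strictly below Right in every row: -3 < 2, 0 < 5.
So Right is strictly dominated for the receiver.

Right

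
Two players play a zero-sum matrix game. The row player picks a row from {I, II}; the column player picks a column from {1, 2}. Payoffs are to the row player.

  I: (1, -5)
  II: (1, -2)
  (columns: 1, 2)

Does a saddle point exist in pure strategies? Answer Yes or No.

Row minima: I → -5, II → -2; maximin = -2.
Column maxima: 1 → 1, 2 → -2; minimax = -2.
maximin = minimax = -2, so a saddle point exists.

Yes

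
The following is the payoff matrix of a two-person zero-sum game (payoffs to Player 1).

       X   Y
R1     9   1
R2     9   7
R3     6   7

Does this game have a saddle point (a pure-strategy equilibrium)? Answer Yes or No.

Yes

Row minima: R1 → 1, R2 → 7, R3 → 6; maximin = 7.
Column maxima: X → 9, Y → 7; minimax = 7.
maximin = minimax = 7, so a saddle point exists.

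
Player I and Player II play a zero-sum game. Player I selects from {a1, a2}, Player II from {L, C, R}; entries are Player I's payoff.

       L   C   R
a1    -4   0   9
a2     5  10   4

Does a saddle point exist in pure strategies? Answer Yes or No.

No

Row minima: a1 → -4, a2 → 4; maximin = 4.
Column maxima: L → 5, C → 10, R → 9; minimax = 5.
4 ≠ 5, so no pure-strategy equilibrium exists.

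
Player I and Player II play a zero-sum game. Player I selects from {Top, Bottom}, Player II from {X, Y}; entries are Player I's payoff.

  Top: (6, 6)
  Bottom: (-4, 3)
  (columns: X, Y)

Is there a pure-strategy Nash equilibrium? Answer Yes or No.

Yes

Row minima: Top → 6, Bottom → -4; maximin = 6.
Column maxima: X → 6, Y → 6; minimax = 6.
maximin = minimax = 6, so a saddle point exists.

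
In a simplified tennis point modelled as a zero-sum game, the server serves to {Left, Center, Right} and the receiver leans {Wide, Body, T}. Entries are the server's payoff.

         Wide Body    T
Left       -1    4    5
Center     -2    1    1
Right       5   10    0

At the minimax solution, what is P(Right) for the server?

6/11

Row minima: Left → -1, Center → -2, Right → 0; maximin = 0.
Column maxima: Wide → 5, Body → 10, T → 5; minimax = 5.
0 ≠ 5, so there is no saddle point; optimal play is mixed.
Center is strictly dominated by Left, so the server never plays it.
Body is strictly dominated by Wide (it gives the server strictly more in every row), so the receiver never plays it.
On the remaining 2×2 (Left, Right vs Wide, T):
Let the server play Left with probability p. Expected payoff against Wide: (-1)p + 5(1−p) = −6p + 5; against T: 5p + 0(1−p) = 5p.
Setting these equal: −6p + 5 = 5p ⇒ −11p = -5 ⇒ p = 5/11, and the value is (-6)·(5/11) + 5 = 25/11.
For the receiver: with q = P(Wide), equating Left's and Right's payoffs gives −6q + 5 = 5q ⇒ q = 5/11.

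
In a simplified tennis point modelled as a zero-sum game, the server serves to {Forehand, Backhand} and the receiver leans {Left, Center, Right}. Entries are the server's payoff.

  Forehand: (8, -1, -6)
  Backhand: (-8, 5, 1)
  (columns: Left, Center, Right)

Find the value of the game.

-40/23

Row minima: Forehand → -6, Backhand → -8; maximin = -6.
Column maxima: Left → 8, Center → 5, Right → 1; minimax = 1.
-6 ≠ 1, so there is no saddle point; optimal play is mixed.
Center is strictly dominated by Right (it gives the server strictly more in every row), so the receiver never plays it.
On the remaining 2×2 (Forehand, Backhand vs Left, Right):
Let the server play Forehand with probability p. Expected payoff against Left: 8p + (-8)(1−p) = 16p − 8; against Right: (-6)p + 1(1−p) = −7p + 1.
Setting these equal: 16p − 8 = −7p + 1 ⇒ 23p = 9 ⇒ p = 9/23, and the value is (16)·(9/23) − 8 = -40/23.
For the receiver: with q = P(Left), equating Forehand's and Backhand's payoffs gives 14q − 6 = −9q + 1 ⇒ q = 7/23.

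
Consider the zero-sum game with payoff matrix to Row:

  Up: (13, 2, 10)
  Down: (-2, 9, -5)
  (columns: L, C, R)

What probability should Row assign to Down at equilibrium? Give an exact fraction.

4/11

Row minima: Up → 2, Down → -5; maximin = 2.
Column maxima: L → 13, C → 9, R → 10; minimax = 9.
2 ≠ 9, so there is no saddle point; optimal play is mixed.
L is strictly dominated by R (it gives Row strictly more in every row), so Column never plays it.
On the remaining 2×2 (Up, Down vs C, R):
Let Row play Up with probability p. Expected payoff against C: 2p + 9(1−p) = −7p + 9; against R: 10p + (-5)(1−p) = 15p − 5.
Setting these equal: −7p + 9 = 15p − 5 ⇒ −22p = -14 ⇒ p = 7/11, and the value is (-7)·(7/11) + 9 = 50/11.
For Column: with q = P(C), equating Up's and Down's payoffs gives −8q + 10 = 14q − 5 ⇒ q = 15/22.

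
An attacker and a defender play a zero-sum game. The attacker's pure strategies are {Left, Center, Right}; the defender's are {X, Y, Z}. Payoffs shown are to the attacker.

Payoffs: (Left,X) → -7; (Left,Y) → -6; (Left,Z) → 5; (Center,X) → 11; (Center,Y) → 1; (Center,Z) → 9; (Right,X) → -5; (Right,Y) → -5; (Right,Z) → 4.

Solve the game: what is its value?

1

Row minima: Left → -7, Center → 1, Right → -5; maximin = 1.
Column maxima: X → 11, Y → 1, Z → 9; minimax = 1.
Since maximin = minimax = 1, there is a saddle point and the value is 1.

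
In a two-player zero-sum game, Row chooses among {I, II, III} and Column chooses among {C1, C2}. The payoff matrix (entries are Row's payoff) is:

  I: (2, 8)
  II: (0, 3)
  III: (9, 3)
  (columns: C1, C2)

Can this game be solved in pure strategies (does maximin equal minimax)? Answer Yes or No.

Row minima: I → 2, II → 0, III → 3; maximin = 3.
Column maxima: C1 → 9, C2 → 8; minimax = 8.
3 ≠ 8, so no pure-strategy equilibrium exists.

No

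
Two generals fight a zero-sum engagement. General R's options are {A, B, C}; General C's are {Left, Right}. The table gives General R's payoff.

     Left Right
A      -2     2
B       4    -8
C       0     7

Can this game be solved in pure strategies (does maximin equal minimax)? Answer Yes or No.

No

Row minima: A → -2, B → -8, C → 0; maximin = 0.
Column maxima: Left → 4, Right → 7; minimax = 4.
0 ≠ 4, so no pure-strategy equilibrium exists.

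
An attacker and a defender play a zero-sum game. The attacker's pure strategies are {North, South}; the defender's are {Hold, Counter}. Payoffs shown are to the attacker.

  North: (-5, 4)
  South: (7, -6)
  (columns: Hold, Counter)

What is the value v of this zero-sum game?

Row minima: North → -5, South → -6; maximin = -5.
Column maxima: Hold → 7, Counter → 4; minimax = 4.
-5 ≠ 4, so there is no saddle point; optimal play is mixed.
Let the attacker play North with probability p. Expected payoff against Hold: (-5)p + 7(1−p) = −12p + 7; against Counter: 4p + (-6)(1−p) = 10p − 6.
Setting these equal: −12p + 7 = 10p − 6 ⇒ −22p = -13 ⇒ p = 13/22, and the value is (-12)·(13/22) + 7 = -1/11.
For the defender: with q = P(Hold), equating North's and South's payoffs gives −9q + 4 = 13q − 6 ⇒ q = 5/11.

-1/11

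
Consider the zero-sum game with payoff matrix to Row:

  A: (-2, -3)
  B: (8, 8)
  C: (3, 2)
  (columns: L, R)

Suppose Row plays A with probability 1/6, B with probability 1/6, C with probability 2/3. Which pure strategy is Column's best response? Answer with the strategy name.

If Column plays L, Row's expected payoff is (1/6)·(-2) + (1/6)·8 + (2/3)·3 = 3.
If Column plays R, Row's expected payoff is (1/6)·(-3) + (1/6)·8 + (2/3)·2 = 13/6.
Column minimizes Row's payoff; the smallest is 13/6, so the best response is R.

R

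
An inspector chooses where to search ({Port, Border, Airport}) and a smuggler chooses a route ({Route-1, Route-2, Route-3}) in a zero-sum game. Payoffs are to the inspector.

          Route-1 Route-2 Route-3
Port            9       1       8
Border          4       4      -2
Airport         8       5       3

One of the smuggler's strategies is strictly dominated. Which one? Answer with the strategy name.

Route-1

Route-3 holds the inspector's payoff strictly below Route-1 in every row: 8 < 9, -2 < 4, 3 < 8.
So Route-1 is strictly dominated for the smuggler.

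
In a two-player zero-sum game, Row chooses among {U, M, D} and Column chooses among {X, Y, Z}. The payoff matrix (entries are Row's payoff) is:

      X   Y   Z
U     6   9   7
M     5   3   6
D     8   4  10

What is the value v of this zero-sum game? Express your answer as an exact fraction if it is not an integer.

Row minima: U → 6, M → 3, D → 4; maximin = 6.
Column maxima: X → 8, Y → 9, Z → 10; minimax = 8.
6 ≠ 8, so there is no saddle point; optimal play is mixed.
M is strictly dominated by U, so Row never plays it.
Z is strictly dominated by X (it gives Row strictly more in every row), so Column never plays it.
On the remaining 2×2 (U, D vs X, Y):
Let Row play U with probability p. Expected payoff against X: 6p + 8(1−p) = −2p + 8; against Y: 9p + 4(1−p) = 5p + 4.
Setting these equal: −2p + 8 = 5p + 4 ⇒ −7p = -4 ⇒ p = 4/7, and the value is (-2)·(4/7) + 8 = 48/7.
For Column: with q = P(X), equating U's and D's payoffs gives −3q + 9 = 4q + 4 ⇒ q = 5/7.

48/7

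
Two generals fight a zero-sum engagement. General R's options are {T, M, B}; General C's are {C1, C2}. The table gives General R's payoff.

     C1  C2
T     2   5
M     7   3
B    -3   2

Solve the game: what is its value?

Row minima: T → 2, M → 3, B → -3; maximin = 3.
Column maxima: C1 → 7, C2 → 5; minimax = 5.
3 ≠ 5, so there is no saddle point; optimal play is mixed.
B is strictly dominated by T, so General R never plays it.
On the remaining 2×2 (T, M vs C1, C2):
Let General R play T with probability p. Expected payoff against C1: 2p + 7(1−p) = −5p + 7; against C2: 5p + 3(1−p) = 2p + 3.
Setting these equal: −5p + 7 = 2p + 3 ⇒ −7p = -4 ⇒ p = 4/7, and the value is (-5)·(4/7) + 7 = 29/7.
For General C: with q = P(C1), equating T's and M's payoffs gives −3q + 5 = 4q + 3 ⇒ q = 2/7.

29/7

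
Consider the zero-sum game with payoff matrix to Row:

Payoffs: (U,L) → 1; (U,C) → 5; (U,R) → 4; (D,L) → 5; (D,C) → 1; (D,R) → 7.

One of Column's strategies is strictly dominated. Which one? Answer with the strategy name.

R

L holds Row's payoff strictly below R in every row: 1 < 4, 5 < 7.
So R is strictly dominated for Column.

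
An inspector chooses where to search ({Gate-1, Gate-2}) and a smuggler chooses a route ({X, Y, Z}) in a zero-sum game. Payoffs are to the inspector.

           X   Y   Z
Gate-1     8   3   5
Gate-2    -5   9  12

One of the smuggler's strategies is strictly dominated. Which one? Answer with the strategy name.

Z

Y holds the inspector's payoff strictly below Z in every row: 3 < 5, 9 < 12.
So Z is strictly dominated for the smuggler.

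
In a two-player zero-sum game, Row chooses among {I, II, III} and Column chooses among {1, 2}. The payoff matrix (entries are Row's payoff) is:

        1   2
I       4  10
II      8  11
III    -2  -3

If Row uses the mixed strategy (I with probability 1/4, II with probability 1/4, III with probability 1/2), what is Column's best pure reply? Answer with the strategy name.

If Column plays 1, Row's expected payoff is (1/4)·4 + (1/4)·8 + (1/2)·(-2) = 2.
If Column plays 2, Row's expected payoff is (1/4)·10 + (1/4)·11 + (1/2)·(-3) = 15/4.
Column minimizes Row's payoff; the smallest is 2, so the best response is 1.

1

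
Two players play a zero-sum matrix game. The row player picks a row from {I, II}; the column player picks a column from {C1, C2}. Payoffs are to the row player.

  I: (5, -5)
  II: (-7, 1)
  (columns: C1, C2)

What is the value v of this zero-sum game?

Row minima: I → -5, II → -7; maximin = -5.
Column maxima: C1 → 5, C2 → 1; minimax = 1.
-5 ≠ 1, so there is no saddle point; optimal play is mixed.
Let the row player play I with probability p. Expected payoff against C1: 5p + (-7)(1−p) = 12p − 7; against C2: (-5)p + 1(1−p) = −6p + 1.
Setting these equal: 12p − 7 = −6p + 1 ⇒ 18p = 8 ⇒ p = 4/9, and the value is (12)·(4/9) − 7 = -5/3.
For the column player: with q = P(C1), equating I's and II's payoffs gives 10q − 5 = −8q + 1 ⇒ q = 1/3.

-5/3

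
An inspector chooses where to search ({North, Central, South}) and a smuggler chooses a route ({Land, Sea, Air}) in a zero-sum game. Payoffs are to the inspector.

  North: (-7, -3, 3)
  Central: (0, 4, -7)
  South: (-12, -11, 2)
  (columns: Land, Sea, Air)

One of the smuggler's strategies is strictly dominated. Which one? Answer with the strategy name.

Land holds the inspector's payoff strictly below Sea in every row: -7 < -3, 0 < 4, -12 < -11.
So Sea is strictly dominated for the smuggler.

Sea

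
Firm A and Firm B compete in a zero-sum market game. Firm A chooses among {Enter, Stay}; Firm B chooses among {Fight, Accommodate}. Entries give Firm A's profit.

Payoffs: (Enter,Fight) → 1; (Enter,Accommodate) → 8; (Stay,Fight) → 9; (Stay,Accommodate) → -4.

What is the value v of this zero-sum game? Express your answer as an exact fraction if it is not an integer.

19/5

Row minima: Enter → 1, Stay → -4; maximin = 1.
Column maxima: Fight → 9, Accommodate → 8; minimax = 8.
1 ≠ 8, so there is no saddle point; optimal play is mixed.
Let Firm A play Enter with probability p. Expected payoff against Fight: 1p + 9(1−p) = −8p + 9; against Accommodate: 8p + (-4)(1−p) = 12p − 4.
Setting these equal: −8p + 9 = 12p − 4 ⇒ −20p = -13 ⇒ p = 13/20, and the value is (-8)·(13/20) + 9 = 19/5.
For Firm B: with q = P(Fight), equating Enter's and Stay's payoffs gives −7q + 8 = 13q − 4 ⇒ q = 3/5.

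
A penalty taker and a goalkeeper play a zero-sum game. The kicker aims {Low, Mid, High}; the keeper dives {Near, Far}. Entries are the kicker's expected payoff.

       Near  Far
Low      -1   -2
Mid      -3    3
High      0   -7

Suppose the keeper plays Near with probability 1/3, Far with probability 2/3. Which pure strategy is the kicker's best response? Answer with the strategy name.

Mid

Expected payoff of Low: (1/3)·(-1) + (2/3)·(-2) = -5/3.
Expected payoff of Mid: (1/3)·(-3) + (2/3)·3 = 1.
Expected payoff of High: (1/3)·0 + (2/3)·(-7) = -14/3.
The largest is 1, so the kicker's best response is Mid.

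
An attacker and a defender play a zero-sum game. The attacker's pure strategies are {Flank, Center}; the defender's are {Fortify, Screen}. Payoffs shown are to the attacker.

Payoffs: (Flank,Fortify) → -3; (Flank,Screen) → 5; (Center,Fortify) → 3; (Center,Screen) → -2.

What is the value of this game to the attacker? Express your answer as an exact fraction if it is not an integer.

9/13

Row minima: Flank → -3, Center → -2; maximin = -2.
Column maxima: Fortify → 3, Screen → 5; minimax = 3.
-2 ≠ 3, so there is no saddle point; optimal play is mixed.
Let the attacker play Flank with probability p. Expected payoff against Fortify: (-3)p + 3(1−p) = −6p + 3; against Screen: 5p + (-2)(1−p) = 7p − 2.
Setting these equal: −6p + 3 = 7p − 2 ⇒ −13p = -5 ⇒ p = 5/13, and the value is (-6)·(5/13) + 3 = 9/13.
For the defender: with q = P(Fortify), equating Flank's and Center's payoffs gives −8q + 5 = 5q − 2 ⇒ q = 7/13.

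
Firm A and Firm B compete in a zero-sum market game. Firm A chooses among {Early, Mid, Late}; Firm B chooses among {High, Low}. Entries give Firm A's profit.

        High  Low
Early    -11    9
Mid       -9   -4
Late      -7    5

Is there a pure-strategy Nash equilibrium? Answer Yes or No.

Row minima: Early → -11, Mid → -9, Late → -7; maximin = -7.
Column maxima: High → -7, Low → 9; minimax = -7.
maximin = minimax = -7, so a saddle point exists.

Yes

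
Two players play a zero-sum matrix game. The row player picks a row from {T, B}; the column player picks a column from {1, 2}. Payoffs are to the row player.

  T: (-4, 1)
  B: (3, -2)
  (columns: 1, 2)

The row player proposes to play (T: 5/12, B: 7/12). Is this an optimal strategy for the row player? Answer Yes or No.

Against 1 this mix gives (5/12)·(-4) + (7/12)·3 = 1/12.
Against 2 this mix gives (5/12)·1 + (7/12)·(-2) = -3/4.
The column player will play 2, holding the row player to -3/4. Shifting weight toward the row that does better against 2 would raise this floor (the equalizing mix achieves -1/2 against both 2 and 1), so the proposed strategy is not optimal.

No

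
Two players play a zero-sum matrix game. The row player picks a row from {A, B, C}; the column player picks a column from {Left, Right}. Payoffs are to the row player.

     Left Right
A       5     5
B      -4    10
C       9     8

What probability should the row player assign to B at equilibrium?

Row minima: A → 5, B → -4, C → 8; maximin = 8.
Column maxima: Left → 9, Right → 10; minimax = 9.
8 ≠ 9, so there is no saddle point; optimal play is mixed.
A is strictly dominated by C, so the row player never plays it.
On the remaining 2×2 (B, C vs Left, Right):
Let the row player play B with probability p. Expected payoff against Left: (-4)p + 9(1−p) = −13p + 9; against Right: 10p + 8(1−p) = 2p + 8.
Setting these equal: −13p + 9 = 2p + 8 ⇒ −15p = -1 ⇒ p = 1/15, and the value is (-13)·(1/15) + 9 = 122/15.
For the column player: with q = P(Left), equating B's and C's payoffs gives −14q + 10 = q + 8 ⇒ q = 2/15.

1/15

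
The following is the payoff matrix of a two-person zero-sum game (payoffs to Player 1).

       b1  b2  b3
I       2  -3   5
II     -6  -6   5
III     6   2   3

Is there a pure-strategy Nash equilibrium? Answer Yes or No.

Row minima: I → -3, II → -6, III → 2; maximin = 2.
Column maxima: b1 → 6, b2 → 2, b3 → 5; minimax = 2.
maximin = minimax = 2, so a saddle point exists.

Yes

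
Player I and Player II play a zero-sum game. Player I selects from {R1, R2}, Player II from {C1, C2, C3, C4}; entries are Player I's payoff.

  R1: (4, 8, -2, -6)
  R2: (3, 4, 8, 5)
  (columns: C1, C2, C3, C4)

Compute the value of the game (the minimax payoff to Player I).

Row minima: R1 → -6, R2 → 3; maximin = 3.
Column maxima: C1 → 4, C2 → 8, C3 → 8, C4 → 5; minimax = 4.
3 ≠ 4, so there is no saddle point; optimal play is mixed.
C2 is strictly dominated by C1 (it gives Player I strictly more in every row), so Player II never plays it.
C3 is strictly dominated by C4 (it gives Player I strictly more in every row), so Player II never plays it.
On the remaining 2×2 (R1, R2 vs C1, C4):
Let Player I play R1 with probability p. Expected payoff against C1: 4p + 3(1−p) = p + 3; against C4: (-6)p + 5(1−p) = −11p + 5.
Setting these equal: p + 3 = −11p + 5 ⇒ 12p = 2 ⇒ p = 1/6, and the value is (1)·(1/6) + 3 = 19/6.
For Player II: with q = P(C1), equating R1's and R2's payoffs gives 10q − 6 = −2q + 5 ⇒ q = 11/12.

19/6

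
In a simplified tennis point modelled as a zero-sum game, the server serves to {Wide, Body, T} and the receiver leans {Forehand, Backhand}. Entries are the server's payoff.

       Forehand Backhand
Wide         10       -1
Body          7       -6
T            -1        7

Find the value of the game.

Row minima: Wide → -1, Body → -6, T → -1; maximin = -1.
Column maxima: Forehand → 10, Backhand → 7; minimax = 7.
-1 ≠ 7, so there is no saddle point; optimal play is mixed.
Body is strictly dominated by Wide, so the server never plays it.
On the remaining 2×2 (Wide, T vs Forehand, Backhand):
Let the server play Wide with probability p. Expected payoff against Forehand: 10p + (-1)(1−p) = 11p − 1; against Backhand: (-1)p + 7(1−p) = −8p + 7.
Setting these equal: 11p − 1 = −8p + 7 ⇒ 19p = 8 ⇒ p = 8/19, and the value is (11)·(8/19) − 1 = 69/19.
For the receiver: with q = P(Forehand), equating Wide's and T's payoffs gives 11q − 1 = −8q + 7 ⇒ q = 8/19.

69/19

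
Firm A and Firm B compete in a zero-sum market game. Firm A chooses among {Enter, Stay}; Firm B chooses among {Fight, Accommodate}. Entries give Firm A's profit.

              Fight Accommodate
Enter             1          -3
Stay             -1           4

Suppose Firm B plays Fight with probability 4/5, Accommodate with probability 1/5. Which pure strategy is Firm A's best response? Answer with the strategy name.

Enter

Expected payoff of Enter: (4/5)·1 + (1/5)·(-3) = 1/5.
Expected payoff of Stay: (4/5)·(-1) + (1/5)·4 = 0.
The largest is 1/5, so Firm A's best response is Enter.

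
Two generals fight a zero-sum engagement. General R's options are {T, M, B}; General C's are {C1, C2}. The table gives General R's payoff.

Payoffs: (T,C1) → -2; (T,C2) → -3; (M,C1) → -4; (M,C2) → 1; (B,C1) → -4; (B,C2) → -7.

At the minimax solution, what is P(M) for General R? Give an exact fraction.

1/6

Row minima: T → -3, M → -4, B → -7; maximin = -3.
Column maxima: C1 → -2, C2 → 1; minimax = -2.
-3 ≠ -2, so there is no saddle point; optimal play is mixed.
B is strictly dominated by T, so General R never plays it.
On the remaining 2×2 (T, M vs C1, C2):
Let General R play T with probability p. Expected payoff against C1: (-2)p + (-4)(1−p) = 2p − 4; against C2: (-3)p + 1(1−p) = −4p + 1.
Setting these equal: 2p − 4 = −4p + 1 ⇒ 6p = 5 ⇒ p = 5/6, and the value is (2)·(5/6) − 4 = -7/3.
For General C: with q = P(C1), equating T's and M's payoffs gives q − 3 = −5q + 1 ⇒ q = 2/3.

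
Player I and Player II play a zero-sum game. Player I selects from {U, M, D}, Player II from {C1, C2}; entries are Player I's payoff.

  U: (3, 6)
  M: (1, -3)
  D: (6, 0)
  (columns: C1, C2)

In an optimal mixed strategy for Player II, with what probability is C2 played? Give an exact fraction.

1/3

Row minima: U → 3, M → -3, D → 0; maximin = 3.
Column maxima: C1 → 6, C2 → 6; minimax = 6.
3 ≠ 6, so there is no saddle point; optimal play is mixed.
M is strictly dominated by U, so Player I never plays it.
On the remaining 2×2 (U, D vs C1, C2):
Let Player I play U with probability p. Expected payoff against C1: 3p + 6(1−p) = −3p + 6; against C2: 6p + 0(1−p) = 6p.
Setting these equal: −3p + 6 = 6p ⇒ −9p = -6 ⇒ p = 2/3, and the value is (-3)·(2/3) + 6 = 4.
For Player II: with q = P(C1), equating U's and D's payoffs gives −3q + 6 = 6q ⇒ q = 2/3.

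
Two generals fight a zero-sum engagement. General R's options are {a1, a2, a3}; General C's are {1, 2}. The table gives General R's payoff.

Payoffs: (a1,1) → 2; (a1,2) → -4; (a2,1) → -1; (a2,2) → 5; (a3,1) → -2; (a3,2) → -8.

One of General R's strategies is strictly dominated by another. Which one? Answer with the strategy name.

a3

a1 gives a strictly higher payoff than a3 against every column: 2 > -2, -4 > -8.
So a3 is strictly dominated and General R never plays it.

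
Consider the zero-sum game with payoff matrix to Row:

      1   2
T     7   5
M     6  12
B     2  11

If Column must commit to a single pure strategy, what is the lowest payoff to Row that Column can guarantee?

Column maxima: 1 → 7, 2 → 12.
The smallest of these is 7.

7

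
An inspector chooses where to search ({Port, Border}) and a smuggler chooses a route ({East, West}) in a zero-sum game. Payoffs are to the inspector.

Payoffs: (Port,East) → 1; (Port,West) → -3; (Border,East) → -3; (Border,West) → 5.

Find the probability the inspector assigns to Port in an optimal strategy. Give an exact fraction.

Row minima: Port → -3, Border → -3; maximin = -3.
Column maxima: East → 1, West → 5; minimax = 1.
-3 ≠ 1, so there is no saddle point; optimal play is mixed.
Let the inspector play Port with probability p. Expected payoff against East: 1p + (-3)(1−p) = 4p − 3; against West: (-3)p + 5(1−p) = −8p + 5.
Setting these equal: 4p − 3 = −8p + 5 ⇒ 12p = 8 ⇒ p = 2/3, and the value is (4)·(2/3) − 3 = -1/3.
For the smuggler: with q = P(East), equating Port's and Border's payoffs gives 4q − 3 = −8q + 5 ⇒ q = 2/3.

2/3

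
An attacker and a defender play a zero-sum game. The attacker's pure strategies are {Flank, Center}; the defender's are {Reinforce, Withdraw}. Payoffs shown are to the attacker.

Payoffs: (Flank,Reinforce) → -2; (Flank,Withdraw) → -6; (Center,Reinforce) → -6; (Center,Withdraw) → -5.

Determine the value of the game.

Row minima: Flank → -6, Center → -6; maximin = -6.
Column maxima: Reinforce → -2, Withdraw → -5; minimax = -5.
-6 ≠ -5, so there is no saddle point; optimal play is mixed.
Let the attacker play Flank with probability p. Expected payoff against Reinforce: (-2)p + (-6)(1−p) = 4p − 6; against Withdraw: (-6)p + (-5)(1−p) = −p − 5.
Setting these equal: 4p − 6 = −p − 5 ⇒ 5p = 1 ⇒ p = 1/5, and the value is (4)·(1/5) − 6 = -26/5.
For the defender: with q = P(Reinforce), equating Flank's and Center's payoffs gives 4q − 6 = −q − 5 ⇒ q = 1/5.

-26/5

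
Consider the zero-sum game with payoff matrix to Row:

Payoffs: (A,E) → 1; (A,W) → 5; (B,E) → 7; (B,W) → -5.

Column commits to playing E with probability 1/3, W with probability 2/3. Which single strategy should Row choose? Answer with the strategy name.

A

Expected payoff of A: (1/3)·1 + (2/3)·5 = 11/3.
Expected payoff of B: (1/3)·7 + (2/3)·(-5) = -1.
The largest is 11/3, so Row's best response is A.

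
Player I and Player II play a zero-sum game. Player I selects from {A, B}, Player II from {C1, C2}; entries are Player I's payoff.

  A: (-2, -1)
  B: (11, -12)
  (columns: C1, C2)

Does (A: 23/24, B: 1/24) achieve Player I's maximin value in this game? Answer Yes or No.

Against C1 this mix gives (23/24)·(-2) + (1/24)·11 = -35/24.
Against C2 this mix gives (23/24)·(-1) + (1/24)·(-12) = -35/24.
All of Player II's active replies (C1, C2) yield -35/24, and no column does worse for Player I. The mix makes Player II indifferent and guarantees -35/24, so it is optimal.

Yes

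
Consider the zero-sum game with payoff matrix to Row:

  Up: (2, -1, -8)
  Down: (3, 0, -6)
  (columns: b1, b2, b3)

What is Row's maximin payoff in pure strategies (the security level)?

Row minima: Up → -8, Down → -6.
The best of these is -6.

-6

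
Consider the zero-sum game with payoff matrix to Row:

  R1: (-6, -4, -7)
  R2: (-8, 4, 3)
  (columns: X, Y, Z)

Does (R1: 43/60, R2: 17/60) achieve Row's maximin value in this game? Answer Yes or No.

Against X this mix gives (43/60)·(-6) + (17/60)·(-8) = -197/30.
Against Y this mix gives (43/60)·(-4) + (17/60)·4 = -26/15.
Against Z this mix gives (43/60)·(-7) + (17/60)·3 = -25/6.
Column will play X, holding Row to -197/30. Shifting weight toward the row that does better against X would raise this floor (the equalizing mix achieves -37/6 against both X and Z), so the proposed strategy is not optimal.

No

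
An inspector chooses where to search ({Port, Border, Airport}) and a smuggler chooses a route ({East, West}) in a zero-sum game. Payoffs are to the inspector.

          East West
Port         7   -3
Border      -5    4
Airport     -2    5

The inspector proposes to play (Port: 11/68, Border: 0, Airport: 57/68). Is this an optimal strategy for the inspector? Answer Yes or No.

Against East this mix gives (11/68)·7 + (57/68)·(-2) = -37/68.
Against West this mix gives (11/68)·(-3) + (57/68)·5 = 63/17.
The smuggler will play East, holding the inspector to -37/68. Shifting weight toward the row that does better against East would raise this floor (the equalizing mix achieves 29/17 against both East and West), so the proposed strategy is not optimal.

No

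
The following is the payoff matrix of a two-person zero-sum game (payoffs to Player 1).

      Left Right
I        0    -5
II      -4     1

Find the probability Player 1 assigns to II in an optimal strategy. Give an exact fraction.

1/2

Row minima: I → -5, II → -4; maximin = -4.
Column maxima: Left → 0, Right → 1; minimax = 0.
-4 ≠ 0, so there is no saddle point; optimal play is mixed.
Let Player 1 play I with probability p. Expected payoff against Left: 0p + (-4)(1−p) = 4p − 4; against Right: (-5)p + 1(1−p) = −6p + 1.
Setting these equal: 4p − 4 = −6p + 1 ⇒ 10p = 5 ⇒ p = 1/2, and the value is (4)·(1/2) − 4 = -2.
For Player 2: with q = P(Left), equating I's and II's payoffs gives 5q − 5 = −5q + 1 ⇒ q = 3/5.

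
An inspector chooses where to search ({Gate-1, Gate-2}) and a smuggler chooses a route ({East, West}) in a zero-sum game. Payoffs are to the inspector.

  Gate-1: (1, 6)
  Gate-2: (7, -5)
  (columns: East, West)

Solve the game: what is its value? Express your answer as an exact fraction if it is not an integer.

47/17

Row minima: Gate-1 → 1, Gate-2 → -5; maximin = 1.
Column maxima: East → 7, West → 6; minimax = 6.
1 ≠ 6, so there is no saddle point; optimal play is mixed.
Let the inspector play Gate-1 with probability p. Expected payoff against East: 1p + 7(1−p) = −6p + 7; against West: 6p + (-5)(1−p) = 11p − 5.
Setting these equal: −6p + 7 = 11p − 5 ⇒ −17p = -12 ⇒ p = 12/17, and the value is (-6)·(12/17) + 7 = 47/17.
For the smuggler: with q = P(East), equating Gate-1's and Gate-2's payoffs gives −5q + 6 = 12q − 5 ⇒ q = 11/17.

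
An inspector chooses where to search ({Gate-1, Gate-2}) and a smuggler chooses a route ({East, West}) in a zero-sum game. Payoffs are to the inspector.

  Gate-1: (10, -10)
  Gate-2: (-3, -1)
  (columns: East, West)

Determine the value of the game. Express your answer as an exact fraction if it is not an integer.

Row minima: Gate-1 → -10, Gate-2 → -3; maximin = -3.
Column maxima: East → 10, West → -1; minimax = -1.
-3 ≠ -1, so there is no saddle point; optimal play is mixed.
Let the inspector play Gate-1 with probability p. Expected payoff against East: 10p + (-3)(1−p) = 13p − 3; against West: (-10)p + (-1)(1−p) = −9p − 1.
Setting these equal: 13p − 3 = −9p − 1 ⇒ 22p = 2 ⇒ p = 1/11, and the value is (13)·(1/11) − 3 = -20/11.
For the smuggler: with q = P(East), equating Gate-1's and Gate-2's payoffs gives 20q − 10 = −2q − 1 ⇒ q = 9/22.

-20/11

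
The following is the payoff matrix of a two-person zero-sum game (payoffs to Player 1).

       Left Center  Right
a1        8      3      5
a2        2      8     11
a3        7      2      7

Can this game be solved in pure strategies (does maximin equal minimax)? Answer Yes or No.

Row minima: a1 → 3, a2 → 2, a3 → 2; maximin = 3.
Column maxima: Left → 8, Center → 8, Right → 11; minimax = 8.
3 ≠ 8, so no pure-strategy equilibrium exists.

No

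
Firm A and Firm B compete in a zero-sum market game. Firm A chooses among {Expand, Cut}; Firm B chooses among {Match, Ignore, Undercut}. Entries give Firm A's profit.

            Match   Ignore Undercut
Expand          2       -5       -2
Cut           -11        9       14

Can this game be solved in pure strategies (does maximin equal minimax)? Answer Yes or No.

No

Row minima: Expand → -5, Cut → -11; maximin = -5.
Column maxima: Match → 2, Ignore → 9, Undercut → 14; minimax = 2.
-5 ≠ 2, so no pure-strategy equilibrium exists.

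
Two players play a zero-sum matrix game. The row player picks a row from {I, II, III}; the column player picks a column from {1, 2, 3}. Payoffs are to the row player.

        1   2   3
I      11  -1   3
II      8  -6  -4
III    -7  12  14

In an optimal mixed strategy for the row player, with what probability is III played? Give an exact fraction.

12/31

Row minima: I → -1, II → -6, III → -7; maximin = -1.
Column maxima: 1 → 11, 2 → 12, 3 → 14; minimax = 11.
-1 ≠ 11, so there is no saddle point; optimal play is mixed.
II is strictly dominated by I, so the row player never plays it.
3 is strictly dominated by 2 (it gives the row player strictly more in every row), so the column player never plays it.
On the remaining 2×2 (I, III vs 1, 2):
Let the row player play I with probability p. Expected payoff against 1: 11p + (-7)(1−p) = 18p − 7; against 2: (-1)p + 12(1−p) = −13p + 12.
Setting these equal: 18p − 7 = −13p + 12 ⇒ 31p = 19 ⇒ p = 19/31, and the value is (18)·(19/31) − 7 = 125/31.
For the column player: with q = P(1), equating I's and III's payoffs gives 12q − 1 = −19q + 12 ⇒ q = 13/31.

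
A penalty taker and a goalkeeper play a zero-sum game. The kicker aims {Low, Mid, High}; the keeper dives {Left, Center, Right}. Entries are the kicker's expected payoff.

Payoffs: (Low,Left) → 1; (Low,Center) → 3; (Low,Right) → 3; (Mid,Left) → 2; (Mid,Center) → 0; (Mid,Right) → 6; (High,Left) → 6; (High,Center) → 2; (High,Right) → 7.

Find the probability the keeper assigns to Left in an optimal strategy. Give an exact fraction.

Row minima: Low → 1, Mid → 0, High → 2; maximin = 2.
Column maxima: Left → 6, Center → 3, Right → 7; minimax = 3.
2 ≠ 3, so there is no saddle point; optimal play is mixed.
Mid is strictly dominated by High, so the kicker never plays it.
Right is strictly dominated by Left (it gives the kicker strictly more in every row), so the keeper never plays it.
On the remaining 2×2 (Low, High vs Left, Center):
Let the kicker play Low with probability p. Expected payoff against Left: 1p + 6(1−p) = −5p + 6; against Center: 3p + 2(1−p) = p + 2.
Setting these equal: −5p + 6 = p + 2 ⇒ −6p = -4 ⇒ p = 2/3, and the value is (-5)·(2/3) + 6 = 8/3.
For the keeper: with q = P(Left), equating Low's and High's payoffs gives −2q + 3 = 4q + 2 ⇒ q = 1/6.

1/6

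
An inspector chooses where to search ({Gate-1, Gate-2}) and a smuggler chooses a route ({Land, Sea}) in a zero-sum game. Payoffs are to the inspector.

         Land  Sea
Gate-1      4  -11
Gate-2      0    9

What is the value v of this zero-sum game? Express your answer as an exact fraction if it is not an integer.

Row minima: Gate-1 → -11, Gate-2 → 0; maximin = 0.
Column maxima: Land → 4, Sea → 9; minimax = 4.
0 ≠ 4, so there is no saddle point; optimal play is mixed.
Let the inspector play Gate-1 with probability p. Expected payoff against Land: 4p + 0(1−p) = 4p; against Sea: (-11)p + 9(1−p) = −20p + 9.
Setting these equal: 4p = −20p + 9 ⇒ 24p = 9 ⇒ p = 3/8, and the value is (4)·(3/8) = 3/2.
For the smuggler: with q = P(Land), equating Gate-1's and Gate-2's payoffs gives 15q − 11 = −9q + 9 ⇒ q = 5/6.

3/2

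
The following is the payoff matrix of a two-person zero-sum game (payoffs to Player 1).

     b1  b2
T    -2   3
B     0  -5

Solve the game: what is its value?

-1

Row minima: T → -2, B → -5; maximin = -2.
Column maxima: b1 → 0, b2 → 3; minimax = 0.
-2 ≠ 0, so there is no saddle point; optimal play is mixed.
Let Player 1 play T with probability p. Expected payoff against b1: (-2)p + 0(1−p) = −2p; against b2: 3p + (-5)(1−p) = 8p − 5.
Setting these equal: −2p = 8p − 5 ⇒ −10p = -5 ⇒ p = 1/2, and the value is (-2)·(1/2) = -1.
For Player 2: with q = P(b1), equating T's and B's payoffs gives −5q + 3 = 5q − 5 ⇒ q = 4/5.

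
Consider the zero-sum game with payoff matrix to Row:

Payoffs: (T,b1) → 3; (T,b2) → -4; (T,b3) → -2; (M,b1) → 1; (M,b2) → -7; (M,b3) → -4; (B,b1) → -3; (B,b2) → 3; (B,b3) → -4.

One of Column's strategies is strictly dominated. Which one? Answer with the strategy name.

b1

b3 holds Row's payoff strictly below b1 in every row: -2 < 3, -4 < 1, -4 < -3.
So b1 is strictly dominated for Column.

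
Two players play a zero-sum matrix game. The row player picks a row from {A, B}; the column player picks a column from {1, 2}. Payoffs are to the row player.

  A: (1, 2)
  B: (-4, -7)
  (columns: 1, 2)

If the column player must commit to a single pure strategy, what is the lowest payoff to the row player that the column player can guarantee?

1

Column maxima: 1 → 1, 2 → 2.
The smallest of these is 1.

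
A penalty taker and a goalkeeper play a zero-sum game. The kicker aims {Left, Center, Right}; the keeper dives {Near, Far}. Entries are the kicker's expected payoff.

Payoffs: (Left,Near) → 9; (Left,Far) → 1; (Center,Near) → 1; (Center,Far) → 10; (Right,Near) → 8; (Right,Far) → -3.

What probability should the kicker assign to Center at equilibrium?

Row minima: Left → 1, Center → 1, Right → -3; maximin = 1.
Column maxima: Near → 9, Far → 10; minimax = 9.
1 ≠ 9, so there is no saddle point; optimal play is mixed.
Right is strictly dominated by Left, so the kicker never plays it.
On the remaining 2×2 (Left, Center vs Near, Far):
Let the kicker play Left with probability p. Expected payoff against Near: 9p + 1(1−p) = 8p + 1; against Far: 1p + 10(1−p) = −9p + 10.
Setting these equal: 8p + 1 = −9p + 10 ⇒ 17p = 9 ⇒ p = 9/17, and the value is (8)·(9/17) + 1 = 89/17.
For the keeper: with q = P(Near), equating Left's and Center's payoffs gives 8q + 1 = −9q + 10 ⇒ q = 9/17.

8/17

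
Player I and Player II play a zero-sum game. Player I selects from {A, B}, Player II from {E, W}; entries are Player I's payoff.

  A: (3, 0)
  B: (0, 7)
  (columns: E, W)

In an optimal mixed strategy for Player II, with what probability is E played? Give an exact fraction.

7/10

Row minima: A → 0, B → 0; maximin = 0.
Column maxima: E → 3, W → 7; minimax = 3.
0 ≠ 3, so there is no saddle point; optimal play is mixed.
Let Player I play A with probability p. Expected payoff against E: 3p + 0(1−p) = 3p; against W: 0p + 7(1−p) = −7p + 7.
Setting these equal: 3p = −7p + 7 ⇒ 10p = 7 ⇒ p = 7/10, and the value is (3)·(7/10) = 21/10.
For Player II: with q = P(E), equating A's and B's payoffs gives 3q = −7q + 7 ⇒ q = 7/10.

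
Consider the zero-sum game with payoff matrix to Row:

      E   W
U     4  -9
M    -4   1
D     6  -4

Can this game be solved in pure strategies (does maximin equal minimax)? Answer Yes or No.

Row minima: U → -9, M → -4, D → -4; maximin = -4.
Column maxima: E → 6, W → 1; minimax = 1.
-4 ≠ 1, so no pure-strategy equilibrium exists.

No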